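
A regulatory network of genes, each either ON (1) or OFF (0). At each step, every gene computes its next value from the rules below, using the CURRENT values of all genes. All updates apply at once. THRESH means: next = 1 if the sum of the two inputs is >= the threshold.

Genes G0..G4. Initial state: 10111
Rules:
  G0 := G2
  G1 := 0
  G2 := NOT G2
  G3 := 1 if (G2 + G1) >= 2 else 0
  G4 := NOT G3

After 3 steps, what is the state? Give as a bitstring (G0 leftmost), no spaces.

Step 1: G0=G2=1 G1=0(const) G2=NOT G2=NOT 1=0 G3=(1+0>=2)=0 G4=NOT G3=NOT 1=0 -> 10000
Step 2: G0=G2=0 G1=0(const) G2=NOT G2=NOT 0=1 G3=(0+0>=2)=0 G4=NOT G3=NOT 0=1 -> 00101
Step 3: G0=G2=1 G1=0(const) G2=NOT G2=NOT 1=0 G3=(1+0>=2)=0 G4=NOT G3=NOT 0=1 -> 10001

10001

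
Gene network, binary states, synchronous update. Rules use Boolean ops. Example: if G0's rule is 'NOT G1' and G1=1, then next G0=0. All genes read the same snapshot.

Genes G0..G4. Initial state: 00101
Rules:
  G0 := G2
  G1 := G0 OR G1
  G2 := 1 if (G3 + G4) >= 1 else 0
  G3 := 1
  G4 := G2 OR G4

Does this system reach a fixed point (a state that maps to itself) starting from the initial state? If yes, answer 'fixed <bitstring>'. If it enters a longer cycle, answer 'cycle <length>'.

Answer: fixed 11111

Derivation:
Step 0: 00101
Step 1: G0=G2=1 G1=G0|G1=0|0=0 G2=(0+1>=1)=1 G3=1(const) G4=G2|G4=1|1=1 -> 10111
Step 2: G0=G2=1 G1=G0|G1=1|0=1 G2=(1+1>=1)=1 G3=1(const) G4=G2|G4=1|1=1 -> 11111
Step 3: G0=G2=1 G1=G0|G1=1|1=1 G2=(1+1>=1)=1 G3=1(const) G4=G2|G4=1|1=1 -> 11111
Fixed point reached at step 2: 11111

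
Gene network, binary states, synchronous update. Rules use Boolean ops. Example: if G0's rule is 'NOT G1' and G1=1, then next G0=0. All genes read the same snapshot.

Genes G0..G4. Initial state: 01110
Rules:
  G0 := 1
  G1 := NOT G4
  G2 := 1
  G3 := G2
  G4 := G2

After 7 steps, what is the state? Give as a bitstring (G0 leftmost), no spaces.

Step 1: G0=1(const) G1=NOT G4=NOT 0=1 G2=1(const) G3=G2=1 G4=G2=1 -> 11111
Step 2: G0=1(const) G1=NOT G4=NOT 1=0 G2=1(const) G3=G2=1 G4=G2=1 -> 10111
Step 3: G0=1(const) G1=NOT G4=NOT 1=0 G2=1(const) G3=G2=1 G4=G2=1 -> 10111
Step 4: G0=1(const) G1=NOT G4=NOT 1=0 G2=1(const) G3=G2=1 G4=G2=1 -> 10111
Step 5: G0=1(const) G1=NOT G4=NOT 1=0 G2=1(const) G3=G2=1 G4=G2=1 -> 10111
Step 6: G0=1(const) G1=NOT G4=NOT 1=0 G2=1(const) G3=G2=1 G4=G2=1 -> 10111
Step 7: G0=1(const) G1=NOT G4=NOT 1=0 G2=1(const) G3=G2=1 G4=G2=1 -> 10111

10111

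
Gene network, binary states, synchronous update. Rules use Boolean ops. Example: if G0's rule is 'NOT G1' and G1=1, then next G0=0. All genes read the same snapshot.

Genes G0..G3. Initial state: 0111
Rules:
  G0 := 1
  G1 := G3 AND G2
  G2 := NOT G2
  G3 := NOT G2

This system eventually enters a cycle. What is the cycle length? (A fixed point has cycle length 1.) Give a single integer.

Step 0: 0111
Step 1: G0=1(const) G1=G3&G2=1&1=1 G2=NOT G2=NOT 1=0 G3=NOT G2=NOT 1=0 -> 1100
Step 2: G0=1(const) G1=G3&G2=0&0=0 G2=NOT G2=NOT 0=1 G3=NOT G2=NOT 0=1 -> 1011
Step 3: G0=1(const) G1=G3&G2=1&1=1 G2=NOT G2=NOT 1=0 G3=NOT G2=NOT 1=0 -> 1100
State from step 3 equals state from step 1 -> cycle length 2

Answer: 2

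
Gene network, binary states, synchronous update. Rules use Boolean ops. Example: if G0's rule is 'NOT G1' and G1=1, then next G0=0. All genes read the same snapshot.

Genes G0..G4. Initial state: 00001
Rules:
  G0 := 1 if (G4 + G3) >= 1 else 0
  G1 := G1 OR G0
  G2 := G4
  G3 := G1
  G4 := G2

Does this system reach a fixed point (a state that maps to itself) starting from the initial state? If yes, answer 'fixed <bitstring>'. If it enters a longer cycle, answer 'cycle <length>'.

Step 0: 00001
Step 1: G0=(1+0>=1)=1 G1=G1|G0=0|0=0 G2=G4=1 G3=G1=0 G4=G2=0 -> 10100
Step 2: G0=(0+0>=1)=0 G1=G1|G0=0|1=1 G2=G4=0 G3=G1=0 G4=G2=1 -> 01001
Step 3: G0=(1+0>=1)=1 G1=G1|G0=1|0=1 G2=G4=1 G3=G1=1 G4=G2=0 -> 11110
Step 4: G0=(0+1>=1)=1 G1=G1|G0=1|1=1 G2=G4=0 G3=G1=1 G4=G2=1 -> 11011
Step 5: G0=(1+1>=1)=1 G1=G1|G0=1|1=1 G2=G4=1 G3=G1=1 G4=G2=0 -> 11110
Cycle of length 2 starting at step 3 -> no fixed point

Answer: cycle 2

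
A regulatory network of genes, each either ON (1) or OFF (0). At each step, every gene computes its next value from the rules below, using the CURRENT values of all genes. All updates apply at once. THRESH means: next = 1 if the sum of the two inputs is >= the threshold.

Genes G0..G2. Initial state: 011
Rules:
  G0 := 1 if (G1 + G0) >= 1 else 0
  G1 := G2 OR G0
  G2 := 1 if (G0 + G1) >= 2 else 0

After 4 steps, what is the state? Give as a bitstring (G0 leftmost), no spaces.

Step 1: G0=(1+0>=1)=1 G1=G2|G0=1|0=1 G2=(0+1>=2)=0 -> 110
Step 2: G0=(1+1>=1)=1 G1=G2|G0=0|1=1 G2=(1+1>=2)=1 -> 111
Step 3: G0=(1+1>=1)=1 G1=G2|G0=1|1=1 G2=(1+1>=2)=1 -> 111
Step 4: G0=(1+1>=1)=1 G1=G2|G0=1|1=1 G2=(1+1>=2)=1 -> 111

111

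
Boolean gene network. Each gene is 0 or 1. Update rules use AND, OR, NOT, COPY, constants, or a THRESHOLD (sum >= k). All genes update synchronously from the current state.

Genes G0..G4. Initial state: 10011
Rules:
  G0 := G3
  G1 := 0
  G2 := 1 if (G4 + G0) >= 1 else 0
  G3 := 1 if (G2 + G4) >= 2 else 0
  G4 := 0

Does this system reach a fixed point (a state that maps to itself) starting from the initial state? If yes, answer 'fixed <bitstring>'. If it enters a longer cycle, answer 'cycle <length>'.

Step 0: 10011
Step 1: G0=G3=1 G1=0(const) G2=(1+1>=1)=1 G3=(0+1>=2)=0 G4=0(const) -> 10100
Step 2: G0=G3=0 G1=0(const) G2=(0+1>=1)=1 G3=(1+0>=2)=0 G4=0(const) -> 00100
Step 3: G0=G3=0 G1=0(const) G2=(0+0>=1)=0 G3=(1+0>=2)=0 G4=0(const) -> 00000
Step 4: G0=G3=0 G1=0(const) G2=(0+0>=1)=0 G3=(0+0>=2)=0 G4=0(const) -> 00000
Fixed point reached at step 3: 00000

Answer: fixed 00000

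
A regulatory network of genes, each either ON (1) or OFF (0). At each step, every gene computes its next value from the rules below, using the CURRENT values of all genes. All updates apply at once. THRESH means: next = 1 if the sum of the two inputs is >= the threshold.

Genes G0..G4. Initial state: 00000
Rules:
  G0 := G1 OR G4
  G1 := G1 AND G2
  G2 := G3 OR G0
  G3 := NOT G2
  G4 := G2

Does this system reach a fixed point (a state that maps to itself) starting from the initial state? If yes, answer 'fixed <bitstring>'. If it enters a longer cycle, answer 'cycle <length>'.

Answer: cycle 3

Derivation:
Step 0: 00000
Step 1: G0=G1|G4=0|0=0 G1=G1&G2=0&0=0 G2=G3|G0=0|0=0 G3=NOT G2=NOT 0=1 G4=G2=0 -> 00010
Step 2: G0=G1|G4=0|0=0 G1=G1&G2=0&0=0 G2=G3|G0=1|0=1 G3=NOT G2=NOT 0=1 G4=G2=0 -> 00110
Step 3: G0=G1|G4=0|0=0 G1=G1&G2=0&1=0 G2=G3|G0=1|0=1 G3=NOT G2=NOT 1=0 G4=G2=1 -> 00101
Step 4: G0=G1|G4=0|1=1 G1=G1&G2=0&1=0 G2=G3|G0=0|0=0 G3=NOT G2=NOT 1=0 G4=G2=1 -> 10001
Step 5: G0=G1|G4=0|1=1 G1=G1&G2=0&0=0 G2=G3|G0=0|1=1 G3=NOT G2=NOT 0=1 G4=G2=0 -> 10110
Step 6: G0=G1|G4=0|0=0 G1=G1&G2=0&1=0 G2=G3|G0=1|1=1 G3=NOT G2=NOT 1=0 G4=G2=1 -> 00101
Cycle of length 3 starting at step 3 -> no fixed point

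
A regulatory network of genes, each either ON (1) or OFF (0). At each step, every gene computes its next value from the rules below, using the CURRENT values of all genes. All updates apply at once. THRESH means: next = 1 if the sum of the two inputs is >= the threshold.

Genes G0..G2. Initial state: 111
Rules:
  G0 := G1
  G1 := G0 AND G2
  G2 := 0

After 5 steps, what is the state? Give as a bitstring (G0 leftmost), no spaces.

Step 1: G0=G1=1 G1=G0&G2=1&1=1 G2=0(const) -> 110
Step 2: G0=G1=1 G1=G0&G2=1&0=0 G2=0(const) -> 100
Step 3: G0=G1=0 G1=G0&G2=1&0=0 G2=0(const) -> 000
Step 4: G0=G1=0 G1=G0&G2=0&0=0 G2=0(const) -> 000
Step 5: G0=G1=0 G1=G0&G2=0&0=0 G2=0(const) -> 000

000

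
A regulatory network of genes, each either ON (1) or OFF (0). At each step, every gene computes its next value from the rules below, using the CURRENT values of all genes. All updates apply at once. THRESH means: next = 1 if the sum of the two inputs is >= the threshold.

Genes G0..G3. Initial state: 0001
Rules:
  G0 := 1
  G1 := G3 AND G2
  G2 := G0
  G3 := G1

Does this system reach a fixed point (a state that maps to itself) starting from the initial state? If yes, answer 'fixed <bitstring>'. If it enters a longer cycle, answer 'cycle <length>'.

Step 0: 0001
Step 1: G0=1(const) G1=G3&G2=1&0=0 G2=G0=0 G3=G1=0 -> 1000
Step 2: G0=1(const) G1=G3&G2=0&0=0 G2=G0=1 G3=G1=0 -> 1010
Step 3: G0=1(const) G1=G3&G2=0&1=0 G2=G0=1 G3=G1=0 -> 1010
Fixed point reached at step 2: 1010

Answer: fixed 1010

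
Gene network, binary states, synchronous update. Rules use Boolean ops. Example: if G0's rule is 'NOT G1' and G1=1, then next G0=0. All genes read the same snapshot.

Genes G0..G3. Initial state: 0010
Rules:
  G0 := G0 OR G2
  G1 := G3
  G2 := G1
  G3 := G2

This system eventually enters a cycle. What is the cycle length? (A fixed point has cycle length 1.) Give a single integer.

Step 0: 0010
Step 1: G0=G0|G2=0|1=1 G1=G3=0 G2=G1=0 G3=G2=1 -> 1001
Step 2: G0=G0|G2=1|0=1 G1=G3=1 G2=G1=0 G3=G2=0 -> 1100
Step 3: G0=G0|G2=1|0=1 G1=G3=0 G2=G1=1 G3=G2=0 -> 1010
Step 4: G0=G0|G2=1|1=1 G1=G3=0 G2=G1=0 G3=G2=1 -> 1001
State from step 4 equals state from step 1 -> cycle length 3

Answer: 3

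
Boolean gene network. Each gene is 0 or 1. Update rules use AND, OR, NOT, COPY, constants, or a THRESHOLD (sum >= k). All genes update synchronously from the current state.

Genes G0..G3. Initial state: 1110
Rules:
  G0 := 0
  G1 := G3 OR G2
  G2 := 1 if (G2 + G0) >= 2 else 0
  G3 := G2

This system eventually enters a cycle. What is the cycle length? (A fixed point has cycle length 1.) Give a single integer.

Step 0: 1110
Step 1: G0=0(const) G1=G3|G2=0|1=1 G2=(1+1>=2)=1 G3=G2=1 -> 0111
Step 2: G0=0(const) G1=G3|G2=1|1=1 G2=(1+0>=2)=0 G3=G2=1 -> 0101
Step 3: G0=0(const) G1=G3|G2=1|0=1 G2=(0+0>=2)=0 G3=G2=0 -> 0100
Step 4: G0=0(const) G1=G3|G2=0|0=0 G2=(0+0>=2)=0 G3=G2=0 -> 0000
Step 5: G0=0(const) G1=G3|G2=0|0=0 G2=(0+0>=2)=0 G3=G2=0 -> 0000
State from step 5 equals state from step 4 -> cycle length 1

Answer: 1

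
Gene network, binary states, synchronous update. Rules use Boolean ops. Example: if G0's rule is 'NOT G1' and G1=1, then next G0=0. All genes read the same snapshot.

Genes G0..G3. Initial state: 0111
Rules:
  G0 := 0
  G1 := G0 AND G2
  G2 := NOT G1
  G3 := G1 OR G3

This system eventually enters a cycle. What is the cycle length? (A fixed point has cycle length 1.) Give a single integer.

Step 0: 0111
Step 1: G0=0(const) G1=G0&G2=0&1=0 G2=NOT G1=NOT 1=0 G3=G1|G3=1|1=1 -> 0001
Step 2: G0=0(const) G1=G0&G2=0&0=0 G2=NOT G1=NOT 0=1 G3=G1|G3=0|1=1 -> 0011
Step 3: G0=0(const) G1=G0&G2=0&1=0 G2=NOT G1=NOT 0=1 G3=G1|G3=0|1=1 -> 0011
State from step 3 equals state from step 2 -> cycle length 1

Answer: 1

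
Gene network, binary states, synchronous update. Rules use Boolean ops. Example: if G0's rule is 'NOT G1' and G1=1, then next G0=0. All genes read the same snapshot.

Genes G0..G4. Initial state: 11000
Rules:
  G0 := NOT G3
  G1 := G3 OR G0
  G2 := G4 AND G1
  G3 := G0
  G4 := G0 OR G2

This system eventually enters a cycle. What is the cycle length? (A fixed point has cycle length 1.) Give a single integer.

Step 0: 11000
Step 1: G0=NOT G3=NOT 0=1 G1=G3|G0=0|1=1 G2=G4&G1=0&1=0 G3=G0=1 G4=G0|G2=1|0=1 -> 11011
Step 2: G0=NOT G3=NOT 1=0 G1=G3|G0=1|1=1 G2=G4&G1=1&1=1 G3=G0=1 G4=G0|G2=1|0=1 -> 01111
Step 3: G0=NOT G3=NOT 1=0 G1=G3|G0=1|0=1 G2=G4&G1=1&1=1 G3=G0=0 G4=G0|G2=0|1=1 -> 01101
Step 4: G0=NOT G3=NOT 0=1 G1=G3|G0=0|0=0 G2=G4&G1=1&1=1 G3=G0=0 G4=G0|G2=0|1=1 -> 10101
Step 5: G0=NOT G3=NOT 0=1 G1=G3|G0=0|1=1 G2=G4&G1=1&0=0 G3=G0=1 G4=G0|G2=1|1=1 -> 11011
State from step 5 equals state from step 1 -> cycle length 4

Answer: 4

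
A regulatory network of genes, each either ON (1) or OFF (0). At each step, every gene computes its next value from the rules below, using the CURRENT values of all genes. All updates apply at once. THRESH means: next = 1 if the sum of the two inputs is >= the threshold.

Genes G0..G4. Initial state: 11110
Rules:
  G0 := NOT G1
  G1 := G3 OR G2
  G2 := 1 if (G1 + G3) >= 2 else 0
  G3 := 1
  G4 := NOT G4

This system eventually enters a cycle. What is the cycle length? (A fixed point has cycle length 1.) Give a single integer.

Answer: 2

Derivation:
Step 0: 11110
Step 1: G0=NOT G1=NOT 1=0 G1=G3|G2=1|1=1 G2=(1+1>=2)=1 G3=1(const) G4=NOT G4=NOT 0=1 -> 01111
Step 2: G0=NOT G1=NOT 1=0 G1=G3|G2=1|1=1 G2=(1+1>=2)=1 G3=1(const) G4=NOT G4=NOT 1=0 -> 01110
Step 3: G0=NOT G1=NOT 1=0 G1=G3|G2=1|1=1 G2=(1+1>=2)=1 G3=1(const) G4=NOT G4=NOT 0=1 -> 01111
State from step 3 equals state from step 1 -> cycle length 2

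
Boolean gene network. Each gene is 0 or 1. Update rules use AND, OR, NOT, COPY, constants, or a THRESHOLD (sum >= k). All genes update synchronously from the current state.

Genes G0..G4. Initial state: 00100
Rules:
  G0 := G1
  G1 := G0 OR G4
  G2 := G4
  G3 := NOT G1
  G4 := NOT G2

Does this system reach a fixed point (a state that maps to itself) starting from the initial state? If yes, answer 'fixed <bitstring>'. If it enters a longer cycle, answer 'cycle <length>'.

Answer: cycle 4

Derivation:
Step 0: 00100
Step 1: G0=G1=0 G1=G0|G4=0|0=0 G2=G4=0 G3=NOT G1=NOT 0=1 G4=NOT G2=NOT 1=0 -> 00010
Step 2: G0=G1=0 G1=G0|G4=0|0=0 G2=G4=0 G3=NOT G1=NOT 0=1 G4=NOT G2=NOT 0=1 -> 00011
Step 3: G0=G1=0 G1=G0|G4=0|1=1 G2=G4=1 G3=NOT G1=NOT 0=1 G4=NOT G2=NOT 0=1 -> 01111
Step 4: G0=G1=1 G1=G0|G4=0|1=1 G2=G4=1 G3=NOT G1=NOT 1=0 G4=NOT G2=NOT 1=0 -> 11100
Step 5: G0=G1=1 G1=G0|G4=1|0=1 G2=G4=0 G3=NOT G1=NOT 1=0 G4=NOT G2=NOT 1=0 -> 11000
Step 6: G0=G1=1 G1=G0|G4=1|0=1 G2=G4=0 G3=NOT G1=NOT 1=0 G4=NOT G2=NOT 0=1 -> 11001
Step 7: G0=G1=1 G1=G0|G4=1|1=1 G2=G4=1 G3=NOT G1=NOT 1=0 G4=NOT G2=NOT 0=1 -> 11101
Step 8: G0=G1=1 G1=G0|G4=1|1=1 G2=G4=1 G3=NOT G1=NOT 1=0 G4=NOT G2=NOT 1=0 -> 11100
Cycle of length 4 starting at step 4 -> no fixed point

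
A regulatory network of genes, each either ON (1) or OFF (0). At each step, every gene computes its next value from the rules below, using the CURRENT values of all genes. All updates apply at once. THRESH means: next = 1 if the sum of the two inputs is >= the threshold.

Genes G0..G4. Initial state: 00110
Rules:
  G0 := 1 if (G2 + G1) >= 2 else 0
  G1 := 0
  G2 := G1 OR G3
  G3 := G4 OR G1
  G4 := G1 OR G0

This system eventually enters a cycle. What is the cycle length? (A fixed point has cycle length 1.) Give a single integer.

Step 0: 00110
Step 1: G0=(1+0>=2)=0 G1=0(const) G2=G1|G3=0|1=1 G3=G4|G1=0|0=0 G4=G1|G0=0|0=0 -> 00100
Step 2: G0=(1+0>=2)=0 G1=0(const) G2=G1|G3=0|0=0 G3=G4|G1=0|0=0 G4=G1|G0=0|0=0 -> 00000
Step 3: G0=(0+0>=2)=0 G1=0(const) G2=G1|G3=0|0=0 G3=G4|G1=0|0=0 G4=G1|G0=0|0=0 -> 00000
State from step 3 equals state from step 2 -> cycle length 1

Answer: 1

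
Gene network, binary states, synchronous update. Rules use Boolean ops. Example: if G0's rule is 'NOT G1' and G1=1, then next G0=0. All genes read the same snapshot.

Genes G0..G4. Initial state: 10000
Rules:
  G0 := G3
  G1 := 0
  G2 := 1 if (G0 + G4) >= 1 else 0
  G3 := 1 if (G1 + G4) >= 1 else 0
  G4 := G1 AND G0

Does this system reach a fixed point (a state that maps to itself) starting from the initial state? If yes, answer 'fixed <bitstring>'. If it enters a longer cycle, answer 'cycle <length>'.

Answer: fixed 00000

Derivation:
Step 0: 10000
Step 1: G0=G3=0 G1=0(const) G2=(1+0>=1)=1 G3=(0+0>=1)=0 G4=G1&G0=0&1=0 -> 00100
Step 2: G0=G3=0 G1=0(const) G2=(0+0>=1)=0 G3=(0+0>=1)=0 G4=G1&G0=0&0=0 -> 00000
Step 3: G0=G3=0 G1=0(const) G2=(0+0>=1)=0 G3=(0+0>=1)=0 G4=G1&G0=0&0=0 -> 00000
Fixed point reached at step 2: 00000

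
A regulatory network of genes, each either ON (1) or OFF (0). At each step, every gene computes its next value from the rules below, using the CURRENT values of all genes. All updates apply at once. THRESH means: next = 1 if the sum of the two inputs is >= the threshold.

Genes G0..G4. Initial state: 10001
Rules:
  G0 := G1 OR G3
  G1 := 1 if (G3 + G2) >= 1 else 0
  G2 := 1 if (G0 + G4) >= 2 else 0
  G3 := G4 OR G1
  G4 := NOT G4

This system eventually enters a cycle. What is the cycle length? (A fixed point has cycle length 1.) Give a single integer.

Answer: 2

Derivation:
Step 0: 10001
Step 1: G0=G1|G3=0|0=0 G1=(0+0>=1)=0 G2=(1+1>=2)=1 G3=G4|G1=1|0=1 G4=NOT G4=NOT 1=0 -> 00110
Step 2: G0=G1|G3=0|1=1 G1=(1+1>=1)=1 G2=(0+0>=2)=0 G3=G4|G1=0|0=0 G4=NOT G4=NOT 0=1 -> 11001
Step 3: G0=G1|G3=1|0=1 G1=(0+0>=1)=0 G2=(1+1>=2)=1 G3=G4|G1=1|1=1 G4=NOT G4=NOT 1=0 -> 10110
Step 4: G0=G1|G3=0|1=1 G1=(1+1>=1)=1 G2=(1+0>=2)=0 G3=G4|G1=0|0=0 G4=NOT G4=NOT 0=1 -> 11001
State from step 4 equals state from step 2 -> cycle length 2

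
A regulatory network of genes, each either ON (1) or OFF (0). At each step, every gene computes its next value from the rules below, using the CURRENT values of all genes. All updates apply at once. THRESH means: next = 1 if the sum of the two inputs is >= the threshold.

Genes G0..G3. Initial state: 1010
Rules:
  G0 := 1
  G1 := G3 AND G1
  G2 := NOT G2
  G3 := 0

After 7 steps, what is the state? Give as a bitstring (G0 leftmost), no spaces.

Step 1: G0=1(const) G1=G3&G1=0&0=0 G2=NOT G2=NOT 1=0 G3=0(const) -> 1000
Step 2: G0=1(const) G1=G3&G1=0&0=0 G2=NOT G2=NOT 0=1 G3=0(const) -> 1010
Step 3: G0=1(const) G1=G3&G1=0&0=0 G2=NOT G2=NOT 1=0 G3=0(const) -> 1000
Step 4: G0=1(const) G1=G3&G1=0&0=0 G2=NOT G2=NOT 0=1 G3=0(const) -> 1010
Step 5: G0=1(const) G1=G3&G1=0&0=0 G2=NOT G2=NOT 1=0 G3=0(const) -> 1000
Step 6: G0=1(const) G1=G3&G1=0&0=0 G2=NOT G2=NOT 0=1 G3=0(const) -> 1010
Step 7: G0=1(const) G1=G3&G1=0&0=0 G2=NOT G2=NOT 1=0 G3=0(const) -> 1000

1000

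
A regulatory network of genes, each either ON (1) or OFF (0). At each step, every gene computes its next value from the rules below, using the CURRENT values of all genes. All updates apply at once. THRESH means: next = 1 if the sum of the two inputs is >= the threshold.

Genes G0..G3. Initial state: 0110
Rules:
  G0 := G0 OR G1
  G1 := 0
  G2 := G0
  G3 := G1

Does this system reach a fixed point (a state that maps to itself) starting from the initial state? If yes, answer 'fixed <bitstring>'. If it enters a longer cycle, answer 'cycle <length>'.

Answer: fixed 1010

Derivation:
Step 0: 0110
Step 1: G0=G0|G1=0|1=1 G1=0(const) G2=G0=0 G3=G1=1 -> 1001
Step 2: G0=G0|G1=1|0=1 G1=0(const) G2=G0=1 G3=G1=0 -> 1010
Step 3: G0=G0|G1=1|0=1 G1=0(const) G2=G0=1 G3=G1=0 -> 1010
Fixed point reached at step 2: 1010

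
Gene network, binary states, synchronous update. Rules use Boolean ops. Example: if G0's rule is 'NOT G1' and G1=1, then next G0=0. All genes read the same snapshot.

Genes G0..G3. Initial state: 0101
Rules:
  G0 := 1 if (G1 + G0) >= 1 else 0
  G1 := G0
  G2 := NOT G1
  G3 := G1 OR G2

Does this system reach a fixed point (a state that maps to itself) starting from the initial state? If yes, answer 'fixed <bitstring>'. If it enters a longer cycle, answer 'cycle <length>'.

Answer: fixed 1101

Derivation:
Step 0: 0101
Step 1: G0=(1+0>=1)=1 G1=G0=0 G2=NOT G1=NOT 1=0 G3=G1|G2=1|0=1 -> 1001
Step 2: G0=(0+1>=1)=1 G1=G0=1 G2=NOT G1=NOT 0=1 G3=G1|G2=0|0=0 -> 1110
Step 3: G0=(1+1>=1)=1 G1=G0=1 G2=NOT G1=NOT 1=0 G3=G1|G2=1|1=1 -> 1101
Step 4: G0=(1+1>=1)=1 G1=G0=1 G2=NOT G1=NOT 1=0 G3=G1|G2=1|0=1 -> 1101
Fixed point reached at step 3: 1101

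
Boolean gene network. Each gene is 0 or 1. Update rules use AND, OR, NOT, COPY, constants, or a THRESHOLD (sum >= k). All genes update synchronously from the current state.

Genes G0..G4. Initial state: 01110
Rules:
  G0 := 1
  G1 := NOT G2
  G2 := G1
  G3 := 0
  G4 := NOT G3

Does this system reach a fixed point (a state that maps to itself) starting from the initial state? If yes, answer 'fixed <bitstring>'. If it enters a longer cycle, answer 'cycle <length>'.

Step 0: 01110
Step 1: G0=1(const) G1=NOT G2=NOT 1=0 G2=G1=1 G3=0(const) G4=NOT G3=NOT 1=0 -> 10100
Step 2: G0=1(const) G1=NOT G2=NOT 1=0 G2=G1=0 G3=0(const) G4=NOT G3=NOT 0=1 -> 10001
Step 3: G0=1(const) G1=NOT G2=NOT 0=1 G2=G1=0 G3=0(const) G4=NOT G3=NOT 0=1 -> 11001
Step 4: G0=1(const) G1=NOT G2=NOT 0=1 G2=G1=1 G3=0(const) G4=NOT G3=NOT 0=1 -> 11101
Step 5: G0=1(const) G1=NOT G2=NOT 1=0 G2=G1=1 G3=0(const) G4=NOT G3=NOT 0=1 -> 10101
Step 6: G0=1(const) G1=NOT G2=NOT 1=0 G2=G1=0 G3=0(const) G4=NOT G3=NOT 0=1 -> 10001
Cycle of length 4 starting at step 2 -> no fixed point

Answer: cycle 4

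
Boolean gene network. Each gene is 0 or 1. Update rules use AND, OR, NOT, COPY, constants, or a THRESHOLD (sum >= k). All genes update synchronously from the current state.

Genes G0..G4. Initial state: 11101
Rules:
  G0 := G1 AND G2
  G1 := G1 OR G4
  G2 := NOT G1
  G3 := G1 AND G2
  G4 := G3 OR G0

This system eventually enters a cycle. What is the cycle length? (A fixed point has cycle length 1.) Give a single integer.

Step 0: 11101
Step 1: G0=G1&G2=1&1=1 G1=G1|G4=1|1=1 G2=NOT G1=NOT 1=0 G3=G1&G2=1&1=1 G4=G3|G0=0|1=1 -> 11011
Step 2: G0=G1&G2=1&0=0 G1=G1|G4=1|1=1 G2=NOT G1=NOT 1=0 G3=G1&G2=1&0=0 G4=G3|G0=1|1=1 -> 01001
Step 3: G0=G1&G2=1&0=0 G1=G1|G4=1|1=1 G2=NOT G1=NOT 1=0 G3=G1&G2=1&0=0 G4=G3|G0=0|0=0 -> 01000
Step 4: G0=G1&G2=1&0=0 G1=G1|G4=1|0=1 G2=NOT G1=NOT 1=0 G3=G1&G2=1&0=0 G4=G3|G0=0|0=0 -> 01000
State from step 4 equals state from step 3 -> cycle length 1

Answer: 1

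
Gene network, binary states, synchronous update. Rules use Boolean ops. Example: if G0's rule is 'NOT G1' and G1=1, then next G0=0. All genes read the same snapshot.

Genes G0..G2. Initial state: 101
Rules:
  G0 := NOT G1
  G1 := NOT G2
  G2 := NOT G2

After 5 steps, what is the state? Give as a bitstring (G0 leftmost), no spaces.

Step 1: G0=NOT G1=NOT 0=1 G1=NOT G2=NOT 1=0 G2=NOT G2=NOT 1=0 -> 100
Step 2: G0=NOT G1=NOT 0=1 G1=NOT G2=NOT 0=1 G2=NOT G2=NOT 0=1 -> 111
Step 3: G0=NOT G1=NOT 1=0 G1=NOT G2=NOT 1=0 G2=NOT G2=NOT 1=0 -> 000
Step 4: G0=NOT G1=NOT 0=1 G1=NOT G2=NOT 0=1 G2=NOT G2=NOT 0=1 -> 111
Step 5: G0=NOT G1=NOT 1=0 G1=NOT G2=NOT 1=0 G2=NOT G2=NOT 1=0 -> 000

000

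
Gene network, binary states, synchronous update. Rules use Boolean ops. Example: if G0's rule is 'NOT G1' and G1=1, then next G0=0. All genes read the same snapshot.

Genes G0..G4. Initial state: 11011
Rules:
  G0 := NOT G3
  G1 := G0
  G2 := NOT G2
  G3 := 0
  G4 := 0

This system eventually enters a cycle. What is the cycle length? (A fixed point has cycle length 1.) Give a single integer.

Answer: 2

Derivation:
Step 0: 11011
Step 1: G0=NOT G3=NOT 1=0 G1=G0=1 G2=NOT G2=NOT 0=1 G3=0(const) G4=0(const) -> 01100
Step 2: G0=NOT G3=NOT 0=1 G1=G0=0 G2=NOT G2=NOT 1=0 G3=0(const) G4=0(const) -> 10000
Step 3: G0=NOT G3=NOT 0=1 G1=G0=1 G2=NOT G2=NOT 0=1 G3=0(const) G4=0(const) -> 11100
Step 4: G0=NOT G3=NOT 0=1 G1=G0=1 G2=NOT G2=NOT 1=0 G3=0(const) G4=0(const) -> 11000
Step 5: G0=NOT G3=NOT 0=1 G1=G0=1 G2=NOT G2=NOT 0=1 G3=0(const) G4=0(const) -> 11100
State from step 5 equals state from step 3 -> cycle length 2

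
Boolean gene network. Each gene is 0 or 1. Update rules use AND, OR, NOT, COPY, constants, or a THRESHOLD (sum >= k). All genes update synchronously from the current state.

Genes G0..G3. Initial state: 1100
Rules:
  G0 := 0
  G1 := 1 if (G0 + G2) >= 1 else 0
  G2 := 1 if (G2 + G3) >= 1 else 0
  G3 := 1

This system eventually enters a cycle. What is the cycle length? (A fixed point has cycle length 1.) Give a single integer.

Step 0: 1100
Step 1: G0=0(const) G1=(1+0>=1)=1 G2=(0+0>=1)=0 G3=1(const) -> 0101
Step 2: G0=0(const) G1=(0+0>=1)=0 G2=(0+1>=1)=1 G3=1(const) -> 0011
Step 3: G0=0(const) G1=(0+1>=1)=1 G2=(1+1>=1)=1 G3=1(const) -> 0111
Step 4: G0=0(const) G1=(0+1>=1)=1 G2=(1+1>=1)=1 G3=1(const) -> 0111
State from step 4 equals state from step 3 -> cycle length 1

Answer: 1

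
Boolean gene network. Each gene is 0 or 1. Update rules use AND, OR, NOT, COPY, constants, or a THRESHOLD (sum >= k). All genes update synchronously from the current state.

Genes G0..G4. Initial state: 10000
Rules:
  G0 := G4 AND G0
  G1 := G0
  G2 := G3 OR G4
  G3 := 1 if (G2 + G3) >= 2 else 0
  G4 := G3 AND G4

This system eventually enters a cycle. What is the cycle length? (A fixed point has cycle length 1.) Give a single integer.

Step 0: 10000
Step 1: G0=G4&G0=0&1=0 G1=G0=1 G2=G3|G4=0|0=0 G3=(0+0>=2)=0 G4=G3&G4=0&0=0 -> 01000
Step 2: G0=G4&G0=0&0=0 G1=G0=0 G2=G3|G4=0|0=0 G3=(0+0>=2)=0 G4=G3&G4=0&0=0 -> 00000
Step 3: G0=G4&G0=0&0=0 G1=G0=0 G2=G3|G4=0|0=0 G3=(0+0>=2)=0 G4=G3&G4=0&0=0 -> 00000
State from step 3 equals state from step 2 -> cycle length 1

Answer: 1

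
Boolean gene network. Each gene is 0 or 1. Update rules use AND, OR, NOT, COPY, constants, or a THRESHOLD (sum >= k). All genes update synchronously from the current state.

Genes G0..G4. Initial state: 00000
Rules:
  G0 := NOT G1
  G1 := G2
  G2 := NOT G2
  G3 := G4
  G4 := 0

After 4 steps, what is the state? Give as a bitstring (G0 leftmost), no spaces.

Step 1: G0=NOT G1=NOT 0=1 G1=G2=0 G2=NOT G2=NOT 0=1 G3=G4=0 G4=0(const) -> 10100
Step 2: G0=NOT G1=NOT 0=1 G1=G2=1 G2=NOT G2=NOT 1=0 G3=G4=0 G4=0(const) -> 11000
Step 3: G0=NOT G1=NOT 1=0 G1=G2=0 G2=NOT G2=NOT 0=1 G3=G4=0 G4=0(const) -> 00100
Step 4: G0=NOT G1=NOT 0=1 G1=G2=1 G2=NOT G2=NOT 1=0 G3=G4=0 G4=0(const) -> 11000

11000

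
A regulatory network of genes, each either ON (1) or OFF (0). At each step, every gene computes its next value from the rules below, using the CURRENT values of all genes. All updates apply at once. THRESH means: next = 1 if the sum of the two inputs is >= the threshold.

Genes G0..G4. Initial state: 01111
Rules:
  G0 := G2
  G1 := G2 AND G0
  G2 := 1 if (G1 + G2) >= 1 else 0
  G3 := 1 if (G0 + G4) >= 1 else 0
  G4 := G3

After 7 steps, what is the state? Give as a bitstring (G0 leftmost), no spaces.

Step 1: G0=G2=1 G1=G2&G0=1&0=0 G2=(1+1>=1)=1 G3=(0+1>=1)=1 G4=G3=1 -> 10111
Step 2: G0=G2=1 G1=G2&G0=1&1=1 G2=(0+1>=1)=1 G3=(1+1>=1)=1 G4=G3=1 -> 11111
Step 3: G0=G2=1 G1=G2&G0=1&1=1 G2=(1+1>=1)=1 G3=(1+1>=1)=1 G4=G3=1 -> 11111
Step 4: G0=G2=1 G1=G2&G0=1&1=1 G2=(1+1>=1)=1 G3=(1+1>=1)=1 G4=G3=1 -> 11111
Step 5: G0=G2=1 G1=G2&G0=1&1=1 G2=(1+1>=1)=1 G3=(1+1>=1)=1 G4=G3=1 -> 11111
Step 6: G0=G2=1 G1=G2&G0=1&1=1 G2=(1+1>=1)=1 G3=(1+1>=1)=1 G4=G3=1 -> 11111
Step 7: G0=G2=1 G1=G2&G0=1&1=1 G2=(1+1>=1)=1 G3=(1+1>=1)=1 G4=G3=1 -> 11111

11111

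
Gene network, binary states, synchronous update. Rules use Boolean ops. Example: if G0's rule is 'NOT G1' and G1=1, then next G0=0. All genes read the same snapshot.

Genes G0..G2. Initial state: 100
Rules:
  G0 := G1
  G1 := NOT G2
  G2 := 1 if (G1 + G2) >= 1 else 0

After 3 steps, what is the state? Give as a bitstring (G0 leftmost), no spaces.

Step 1: G0=G1=0 G1=NOT G2=NOT 0=1 G2=(0+0>=1)=0 -> 010
Step 2: G0=G1=1 G1=NOT G2=NOT 0=1 G2=(1+0>=1)=1 -> 111
Step 3: G0=G1=1 G1=NOT G2=NOT 1=0 G2=(1+1>=1)=1 -> 101

101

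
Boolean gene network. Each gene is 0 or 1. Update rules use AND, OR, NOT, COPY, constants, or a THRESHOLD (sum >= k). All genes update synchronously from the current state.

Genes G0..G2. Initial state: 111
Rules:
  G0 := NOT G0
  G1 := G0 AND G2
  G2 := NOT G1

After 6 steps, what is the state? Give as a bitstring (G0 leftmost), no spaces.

Step 1: G0=NOT G0=NOT 1=0 G1=G0&G2=1&1=1 G2=NOT G1=NOT 1=0 -> 010
Step 2: G0=NOT G0=NOT 0=1 G1=G0&G2=0&0=0 G2=NOT G1=NOT 1=0 -> 100
Step 3: G0=NOT G0=NOT 1=0 G1=G0&G2=1&0=0 G2=NOT G1=NOT 0=1 -> 001
Step 4: G0=NOT G0=NOT 0=1 G1=G0&G2=0&1=0 G2=NOT G1=NOT 0=1 -> 101
Step 5: G0=NOT G0=NOT 1=0 G1=G0&G2=1&1=1 G2=NOT G1=NOT 0=1 -> 011
Step 6: G0=NOT G0=NOT 0=1 G1=G0&G2=0&1=0 G2=NOT G1=NOT 1=0 -> 100

100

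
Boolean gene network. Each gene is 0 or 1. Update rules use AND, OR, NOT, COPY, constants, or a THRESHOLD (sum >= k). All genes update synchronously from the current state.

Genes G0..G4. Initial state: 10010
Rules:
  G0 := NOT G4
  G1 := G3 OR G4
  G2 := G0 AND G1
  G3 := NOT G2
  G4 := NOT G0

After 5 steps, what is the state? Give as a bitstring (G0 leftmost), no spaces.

Step 1: G0=NOT G4=NOT 0=1 G1=G3|G4=1|0=1 G2=G0&G1=1&0=0 G3=NOT G2=NOT 0=1 G4=NOT G0=NOT 1=0 -> 11010
Step 2: G0=NOT G4=NOT 0=1 G1=G3|G4=1|0=1 G2=G0&G1=1&1=1 G3=NOT G2=NOT 0=1 G4=NOT G0=NOT 1=0 -> 11110
Step 3: G0=NOT G4=NOT 0=1 G1=G3|G4=1|0=1 G2=G0&G1=1&1=1 G3=NOT G2=NOT 1=0 G4=NOT G0=NOT 1=0 -> 11100
Step 4: G0=NOT G4=NOT 0=1 G1=G3|G4=0|0=0 G2=G0&G1=1&1=1 G3=NOT G2=NOT 1=0 G4=NOT G0=NOT 1=0 -> 10100
Step 5: G0=NOT G4=NOT 0=1 G1=G3|G4=0|0=0 G2=G0&G1=1&0=0 G3=NOT G2=NOT 1=0 G4=NOT G0=NOT 1=0 -> 10000

10000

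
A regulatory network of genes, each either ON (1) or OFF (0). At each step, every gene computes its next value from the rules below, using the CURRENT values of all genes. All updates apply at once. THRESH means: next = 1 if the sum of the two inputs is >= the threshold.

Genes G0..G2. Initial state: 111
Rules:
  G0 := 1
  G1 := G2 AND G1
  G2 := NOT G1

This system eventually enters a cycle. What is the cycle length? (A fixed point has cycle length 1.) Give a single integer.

Answer: 1

Derivation:
Step 0: 111
Step 1: G0=1(const) G1=G2&G1=1&1=1 G2=NOT G1=NOT 1=0 -> 110
Step 2: G0=1(const) G1=G2&G1=0&1=0 G2=NOT G1=NOT 1=0 -> 100
Step 3: G0=1(const) G1=G2&G1=0&0=0 G2=NOT G1=NOT 0=1 -> 101
Step 4: G0=1(const) G1=G2&G1=1&0=0 G2=NOT G1=NOT 0=1 -> 101
State from step 4 equals state from step 3 -> cycle length 1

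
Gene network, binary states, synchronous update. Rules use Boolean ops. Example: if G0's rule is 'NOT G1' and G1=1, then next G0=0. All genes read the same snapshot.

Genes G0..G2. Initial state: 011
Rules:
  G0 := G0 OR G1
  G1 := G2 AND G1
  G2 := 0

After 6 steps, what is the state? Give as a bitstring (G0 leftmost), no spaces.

Step 1: G0=G0|G1=0|1=1 G1=G2&G1=1&1=1 G2=0(const) -> 110
Step 2: G0=G0|G1=1|1=1 G1=G2&G1=0&1=0 G2=0(const) -> 100
Step 3: G0=G0|G1=1|0=1 G1=G2&G1=0&0=0 G2=0(const) -> 100
Step 4: G0=G0|G1=1|0=1 G1=G2&G1=0&0=0 G2=0(const) -> 100
Step 5: G0=G0|G1=1|0=1 G1=G2&G1=0&0=0 G2=0(const) -> 100
Step 6: G0=G0|G1=1|0=1 G1=G2&G1=0&0=0 G2=0(const) -> 100

100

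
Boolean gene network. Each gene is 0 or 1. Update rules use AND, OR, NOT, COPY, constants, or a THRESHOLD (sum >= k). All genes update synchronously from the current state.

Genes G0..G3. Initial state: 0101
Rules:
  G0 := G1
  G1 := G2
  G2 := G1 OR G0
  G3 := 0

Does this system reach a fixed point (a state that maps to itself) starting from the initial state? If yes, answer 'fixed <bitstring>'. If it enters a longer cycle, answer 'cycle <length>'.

Step 0: 0101
Step 1: G0=G1=1 G1=G2=0 G2=G1|G0=1|0=1 G3=0(const) -> 1010
Step 2: G0=G1=0 G1=G2=1 G2=G1|G0=0|1=1 G3=0(const) -> 0110
Step 3: G0=G1=1 G1=G2=1 G2=G1|G0=1|0=1 G3=0(const) -> 1110
Step 4: G0=G1=1 G1=G2=1 G2=G1|G0=1|1=1 G3=0(const) -> 1110
Fixed point reached at step 3: 1110

Answer: fixed 1110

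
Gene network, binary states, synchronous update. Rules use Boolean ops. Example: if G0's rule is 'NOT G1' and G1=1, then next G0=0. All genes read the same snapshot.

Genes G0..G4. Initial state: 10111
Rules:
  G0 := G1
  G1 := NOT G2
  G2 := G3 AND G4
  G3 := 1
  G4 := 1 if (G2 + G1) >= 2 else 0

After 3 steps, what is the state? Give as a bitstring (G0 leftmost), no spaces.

Step 1: G0=G1=0 G1=NOT G2=NOT 1=0 G2=G3&G4=1&1=1 G3=1(const) G4=(1+0>=2)=0 -> 00110
Step 2: G0=G1=0 G1=NOT G2=NOT 1=0 G2=G3&G4=1&0=0 G3=1(const) G4=(1+0>=2)=0 -> 00010
Step 3: G0=G1=0 G1=NOT G2=NOT 0=1 G2=G3&G4=1&0=0 G3=1(const) G4=(0+0>=2)=0 -> 01010

01010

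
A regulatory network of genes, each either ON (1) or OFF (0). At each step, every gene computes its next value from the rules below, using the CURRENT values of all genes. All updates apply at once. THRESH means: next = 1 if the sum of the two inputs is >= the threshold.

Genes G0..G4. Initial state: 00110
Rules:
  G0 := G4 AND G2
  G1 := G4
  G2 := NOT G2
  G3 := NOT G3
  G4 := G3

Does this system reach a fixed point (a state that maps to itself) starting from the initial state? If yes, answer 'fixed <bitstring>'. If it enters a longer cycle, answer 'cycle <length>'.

Step 0: 00110
Step 1: G0=G4&G2=0&1=0 G1=G4=0 G2=NOT G2=NOT 1=0 G3=NOT G3=NOT 1=0 G4=G3=1 -> 00001
Step 2: G0=G4&G2=1&0=0 G1=G4=1 G2=NOT G2=NOT 0=1 G3=NOT G3=NOT 0=1 G4=G3=0 -> 01110
Step 3: G0=G4&G2=0&1=0 G1=G4=0 G2=NOT G2=NOT 1=0 G3=NOT G3=NOT 1=0 G4=G3=1 -> 00001
Cycle of length 2 starting at step 1 -> no fixed point

Answer: cycle 2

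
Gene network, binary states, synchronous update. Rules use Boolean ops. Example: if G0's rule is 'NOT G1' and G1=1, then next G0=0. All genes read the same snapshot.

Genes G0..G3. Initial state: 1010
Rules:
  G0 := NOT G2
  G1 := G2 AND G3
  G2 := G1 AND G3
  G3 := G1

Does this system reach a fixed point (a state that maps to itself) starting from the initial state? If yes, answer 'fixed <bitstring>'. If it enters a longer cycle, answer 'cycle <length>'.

Step 0: 1010
Step 1: G0=NOT G2=NOT 1=0 G1=G2&G3=1&0=0 G2=G1&G3=0&0=0 G3=G1=0 -> 0000
Step 2: G0=NOT G2=NOT 0=1 G1=G2&G3=0&0=0 G2=G1&G3=0&0=0 G3=G1=0 -> 1000
Step 3: G0=NOT G2=NOT 0=1 G1=G2&G3=0&0=0 G2=G1&G3=0&0=0 G3=G1=0 -> 1000
Fixed point reached at step 2: 1000

Answer: fixed 1000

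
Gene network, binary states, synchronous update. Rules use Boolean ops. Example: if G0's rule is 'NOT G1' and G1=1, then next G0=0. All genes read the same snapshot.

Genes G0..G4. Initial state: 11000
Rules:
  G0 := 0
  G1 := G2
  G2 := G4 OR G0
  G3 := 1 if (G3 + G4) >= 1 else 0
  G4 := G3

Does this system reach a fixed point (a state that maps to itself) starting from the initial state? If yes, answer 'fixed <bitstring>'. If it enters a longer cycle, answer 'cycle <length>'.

Step 0: 11000
Step 1: G0=0(const) G1=G2=0 G2=G4|G0=0|1=1 G3=(0+0>=1)=0 G4=G3=0 -> 00100
Step 2: G0=0(const) G1=G2=1 G2=G4|G0=0|0=0 G3=(0+0>=1)=0 G4=G3=0 -> 01000
Step 3: G0=0(const) G1=G2=0 G2=G4|G0=0|0=0 G3=(0+0>=1)=0 G4=G3=0 -> 00000
Step 4: G0=0(const) G1=G2=0 G2=G4|G0=0|0=0 G3=(0+0>=1)=0 G4=G3=0 -> 00000
Fixed point reached at step 3: 00000

Answer: fixed 00000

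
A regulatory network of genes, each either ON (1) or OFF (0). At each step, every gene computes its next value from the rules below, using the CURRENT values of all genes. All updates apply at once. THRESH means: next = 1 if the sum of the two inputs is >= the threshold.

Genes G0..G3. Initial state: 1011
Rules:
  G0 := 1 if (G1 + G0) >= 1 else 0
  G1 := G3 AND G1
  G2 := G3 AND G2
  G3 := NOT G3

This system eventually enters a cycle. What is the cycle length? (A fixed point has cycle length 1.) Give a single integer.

Answer: 2

Derivation:
Step 0: 1011
Step 1: G0=(0+1>=1)=1 G1=G3&G1=1&0=0 G2=G3&G2=1&1=1 G3=NOT G3=NOT 1=0 -> 1010
Step 2: G0=(0+1>=1)=1 G1=G3&G1=0&0=0 G2=G3&G2=0&1=0 G3=NOT G3=NOT 0=1 -> 1001
Step 3: G0=(0+1>=1)=1 G1=G3&G1=1&0=0 G2=G3&G2=1&0=0 G3=NOT G3=NOT 1=0 -> 1000
Step 4: G0=(0+1>=1)=1 G1=G3&G1=0&0=0 G2=G3&G2=0&0=0 G3=NOT G3=NOT 0=1 -> 1001
State from step 4 equals state from step 2 -> cycle length 2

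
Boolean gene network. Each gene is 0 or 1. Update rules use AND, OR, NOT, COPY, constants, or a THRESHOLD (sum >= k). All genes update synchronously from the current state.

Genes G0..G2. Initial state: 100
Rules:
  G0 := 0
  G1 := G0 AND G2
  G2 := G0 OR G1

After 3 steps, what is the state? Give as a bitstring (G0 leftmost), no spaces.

Step 1: G0=0(const) G1=G0&G2=1&0=0 G2=G0|G1=1|0=1 -> 001
Step 2: G0=0(const) G1=G0&G2=0&1=0 G2=G0|G1=0|0=0 -> 000
Step 3: G0=0(const) G1=G0&G2=0&0=0 G2=G0|G1=0|0=0 -> 000

000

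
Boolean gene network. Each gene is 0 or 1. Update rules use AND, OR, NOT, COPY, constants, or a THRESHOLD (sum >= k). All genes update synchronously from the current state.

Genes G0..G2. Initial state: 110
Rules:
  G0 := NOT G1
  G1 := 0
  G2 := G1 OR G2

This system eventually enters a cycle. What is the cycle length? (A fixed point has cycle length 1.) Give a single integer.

Step 0: 110
Step 1: G0=NOT G1=NOT 1=0 G1=0(const) G2=G1|G2=1|0=1 -> 001
Step 2: G0=NOT G1=NOT 0=1 G1=0(const) G2=G1|G2=0|1=1 -> 101
Step 3: G0=NOT G1=NOT 0=1 G1=0(const) G2=G1|G2=0|1=1 -> 101
State from step 3 equals state from step 2 -> cycle length 1

Answer: 1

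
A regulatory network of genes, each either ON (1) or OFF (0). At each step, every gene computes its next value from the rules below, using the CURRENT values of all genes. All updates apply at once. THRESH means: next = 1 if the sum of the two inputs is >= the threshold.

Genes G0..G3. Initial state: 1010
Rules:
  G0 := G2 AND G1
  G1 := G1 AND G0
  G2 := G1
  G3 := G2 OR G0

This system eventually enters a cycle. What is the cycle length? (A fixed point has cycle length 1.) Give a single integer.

Step 0: 1010
Step 1: G0=G2&G1=1&0=0 G1=G1&G0=0&1=0 G2=G1=0 G3=G2|G0=1|1=1 -> 0001
Step 2: G0=G2&G1=0&0=0 G1=G1&G0=0&0=0 G2=G1=0 G3=G2|G0=0|0=0 -> 0000
Step 3: G0=G2&G1=0&0=0 G1=G1&G0=0&0=0 G2=G1=0 G3=G2|G0=0|0=0 -> 0000
State from step 3 equals state from step 2 -> cycle length 1

Answer: 1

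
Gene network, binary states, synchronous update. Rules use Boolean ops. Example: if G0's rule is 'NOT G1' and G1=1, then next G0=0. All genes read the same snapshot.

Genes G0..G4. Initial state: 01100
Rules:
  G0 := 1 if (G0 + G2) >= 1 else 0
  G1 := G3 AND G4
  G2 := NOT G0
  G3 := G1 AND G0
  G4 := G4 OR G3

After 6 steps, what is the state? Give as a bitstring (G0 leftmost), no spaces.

Step 1: G0=(0+1>=1)=1 G1=G3&G4=0&0=0 G2=NOT G0=NOT 0=1 G3=G1&G0=1&0=0 G4=G4|G3=0|0=0 -> 10100
Step 2: G0=(1+1>=1)=1 G1=G3&G4=0&0=0 G2=NOT G0=NOT 1=0 G3=G1&G0=0&1=0 G4=G4|G3=0|0=0 -> 10000
Step 3: G0=(1+0>=1)=1 G1=G3&G4=0&0=0 G2=NOT G0=NOT 1=0 G3=G1&G0=0&1=0 G4=G4|G3=0|0=0 -> 10000
Step 4: G0=(1+0>=1)=1 G1=G3&G4=0&0=0 G2=NOT G0=NOT 1=0 G3=G1&G0=0&1=0 G4=G4|G3=0|0=0 -> 10000
Step 5: G0=(1+0>=1)=1 G1=G3&G4=0&0=0 G2=NOT G0=NOT 1=0 G3=G1&G0=0&1=0 G4=G4|G3=0|0=0 -> 10000
Step 6: G0=(1+0>=1)=1 G1=G3&G4=0&0=0 G2=NOT G0=NOT 1=0 G3=G1&G0=0&1=0 G4=G4|G3=0|0=0 -> 10000

10000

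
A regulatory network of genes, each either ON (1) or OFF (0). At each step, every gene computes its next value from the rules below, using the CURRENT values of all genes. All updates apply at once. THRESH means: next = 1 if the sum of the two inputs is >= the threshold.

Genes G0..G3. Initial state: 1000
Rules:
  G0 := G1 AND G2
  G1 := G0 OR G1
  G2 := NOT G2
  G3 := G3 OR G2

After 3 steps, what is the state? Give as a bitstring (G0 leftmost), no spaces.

Step 1: G0=G1&G2=0&0=0 G1=G0|G1=1|0=1 G2=NOT G2=NOT 0=1 G3=G3|G2=0|0=0 -> 0110
Step 2: G0=G1&G2=1&1=1 G1=G0|G1=0|1=1 G2=NOT G2=NOT 1=0 G3=G3|G2=0|1=1 -> 1101
Step 3: G0=G1&G2=1&0=0 G1=G0|G1=1|1=1 G2=NOT G2=NOT 0=1 G3=G3|G2=1|0=1 -> 0111

0111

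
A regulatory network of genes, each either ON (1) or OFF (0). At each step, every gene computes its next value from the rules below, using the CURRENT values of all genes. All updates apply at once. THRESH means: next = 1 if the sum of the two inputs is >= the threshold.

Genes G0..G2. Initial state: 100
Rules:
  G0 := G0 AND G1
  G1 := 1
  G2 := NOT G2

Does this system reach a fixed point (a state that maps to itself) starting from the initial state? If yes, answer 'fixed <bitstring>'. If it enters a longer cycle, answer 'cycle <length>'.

Step 0: 100
Step 1: G0=G0&G1=1&0=0 G1=1(const) G2=NOT G2=NOT 0=1 -> 011
Step 2: G0=G0&G1=0&1=0 G1=1(const) G2=NOT G2=NOT 1=0 -> 010
Step 3: G0=G0&G1=0&1=0 G1=1(const) G2=NOT G2=NOT 0=1 -> 011
Cycle of length 2 starting at step 1 -> no fixed point

Answer: cycle 2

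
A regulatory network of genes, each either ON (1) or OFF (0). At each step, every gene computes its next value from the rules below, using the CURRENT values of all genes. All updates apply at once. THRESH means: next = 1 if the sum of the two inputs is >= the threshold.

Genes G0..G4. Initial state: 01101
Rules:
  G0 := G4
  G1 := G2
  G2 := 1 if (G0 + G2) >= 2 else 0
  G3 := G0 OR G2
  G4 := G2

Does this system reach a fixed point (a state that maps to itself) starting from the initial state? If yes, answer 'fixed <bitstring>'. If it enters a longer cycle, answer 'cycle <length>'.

Answer: fixed 00000

Derivation:
Step 0: 01101
Step 1: G0=G4=1 G1=G2=1 G2=(0+1>=2)=0 G3=G0|G2=0|1=1 G4=G2=1 -> 11011
Step 2: G0=G4=1 G1=G2=0 G2=(1+0>=2)=0 G3=G0|G2=1|0=1 G4=G2=0 -> 10010
Step 3: G0=G4=0 G1=G2=0 G2=(1+0>=2)=0 G3=G0|G2=1|0=1 G4=G2=0 -> 00010
Step 4: G0=G4=0 G1=G2=0 G2=(0+0>=2)=0 G3=G0|G2=0|0=0 G4=G2=0 -> 00000
Step 5: G0=G4=0 G1=G2=0 G2=(0+0>=2)=0 G3=G0|G2=0|0=0 G4=G2=0 -> 00000
Fixed point reached at step 4: 00000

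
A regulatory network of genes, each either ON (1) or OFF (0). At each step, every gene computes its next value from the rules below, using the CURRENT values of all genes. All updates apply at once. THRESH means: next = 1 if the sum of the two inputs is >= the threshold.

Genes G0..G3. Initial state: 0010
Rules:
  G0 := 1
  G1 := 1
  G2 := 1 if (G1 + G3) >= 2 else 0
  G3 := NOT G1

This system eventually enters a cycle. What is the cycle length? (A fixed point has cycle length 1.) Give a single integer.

Step 0: 0010
Step 1: G0=1(const) G1=1(const) G2=(0+0>=2)=0 G3=NOT G1=NOT 0=1 -> 1101
Step 2: G0=1(const) G1=1(const) G2=(1+1>=2)=1 G3=NOT G1=NOT 1=0 -> 1110
Step 3: G0=1(const) G1=1(const) G2=(1+0>=2)=0 G3=NOT G1=NOT 1=0 -> 1100
Step 4: G0=1(const) G1=1(const) G2=(1+0>=2)=0 G3=NOT G1=NOT 1=0 -> 1100
State from step 4 equals state from step 3 -> cycle length 1

Answer: 1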